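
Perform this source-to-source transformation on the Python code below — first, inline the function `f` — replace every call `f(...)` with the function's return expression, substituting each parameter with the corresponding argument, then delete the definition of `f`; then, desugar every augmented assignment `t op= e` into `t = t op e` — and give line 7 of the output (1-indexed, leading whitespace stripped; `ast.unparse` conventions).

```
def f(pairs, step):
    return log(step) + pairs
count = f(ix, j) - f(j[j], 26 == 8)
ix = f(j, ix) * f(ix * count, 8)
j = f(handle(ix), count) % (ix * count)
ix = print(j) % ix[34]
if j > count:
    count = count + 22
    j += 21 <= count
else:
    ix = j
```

Transformed code:
count = log(j) + ix - (log(26 == 8) + j[j])
ix = (log(ix) + j) * (log(8) + ix * count)
j = (log(count) + handle(ix)) % (ix * count)
ix = print(j) % ix[34]
if j > count:
    count = count + 22
    j = j + (21 <= count)
else:
    ix = j

j = j + (21 <= count)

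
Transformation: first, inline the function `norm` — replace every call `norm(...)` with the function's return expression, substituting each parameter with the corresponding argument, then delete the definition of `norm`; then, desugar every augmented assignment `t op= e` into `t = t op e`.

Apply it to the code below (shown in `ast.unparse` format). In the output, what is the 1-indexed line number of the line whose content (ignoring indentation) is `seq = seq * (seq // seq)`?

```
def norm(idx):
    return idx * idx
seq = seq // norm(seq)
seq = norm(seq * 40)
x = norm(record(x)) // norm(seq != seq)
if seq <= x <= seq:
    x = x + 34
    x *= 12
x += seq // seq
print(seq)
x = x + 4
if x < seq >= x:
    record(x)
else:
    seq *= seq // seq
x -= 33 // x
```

Transformed code:
seq = seq // (seq * seq)
seq = seq * 40 * (seq * 40)
x = record(x) * record(x) // ((seq != seq) * (seq != seq))
if seq <= x <= seq:
    x = x + 34
    x = x * 12
x = x + seq // seq
print(seq)
x = x + 4
if x < seq >= x:
    record(x)
else:
    seq = seq * (seq // seq)
x = x - 33 // x

13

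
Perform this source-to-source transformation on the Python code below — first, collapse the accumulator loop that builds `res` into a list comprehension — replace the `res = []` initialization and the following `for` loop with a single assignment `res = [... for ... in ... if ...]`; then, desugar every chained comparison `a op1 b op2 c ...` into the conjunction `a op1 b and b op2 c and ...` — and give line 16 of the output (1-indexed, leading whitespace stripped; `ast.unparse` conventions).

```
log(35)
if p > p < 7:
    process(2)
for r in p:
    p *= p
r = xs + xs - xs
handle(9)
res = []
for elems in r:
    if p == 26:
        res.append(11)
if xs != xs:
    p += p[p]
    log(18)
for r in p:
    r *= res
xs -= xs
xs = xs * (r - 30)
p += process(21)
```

p += process(21)

Transformed code:
log(35)
if p > p and p < 7:
    process(2)
for r in p:
    p *= p
r = xs + xs - xs
handle(9)
res = [11 for elems in r if p == 26]
if xs != xs:
    p += p[p]
    log(18)
for r in p:
    r *= res
xs -= xs
xs = xs * (r - 30)
p += process(21)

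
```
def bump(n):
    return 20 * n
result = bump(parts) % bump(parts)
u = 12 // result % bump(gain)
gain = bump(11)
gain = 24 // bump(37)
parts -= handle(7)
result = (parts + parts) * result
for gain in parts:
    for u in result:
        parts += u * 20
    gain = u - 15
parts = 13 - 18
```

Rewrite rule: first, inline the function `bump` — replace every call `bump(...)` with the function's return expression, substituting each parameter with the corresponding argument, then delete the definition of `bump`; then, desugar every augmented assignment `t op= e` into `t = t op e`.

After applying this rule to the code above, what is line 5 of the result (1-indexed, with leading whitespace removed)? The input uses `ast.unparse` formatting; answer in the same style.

Transformed code:
result = 20 * parts % (20 * parts)
u = 12 // result % (20 * gain)
gain = 20 * 11
gain = 24 // (20 * 37)
parts = parts - handle(7)
result = (parts + parts) * result
for gain in parts:
    for u in result:
        parts = parts + u * 20
    gain = u - 15
parts = 13 - 18

parts = parts - handle(7)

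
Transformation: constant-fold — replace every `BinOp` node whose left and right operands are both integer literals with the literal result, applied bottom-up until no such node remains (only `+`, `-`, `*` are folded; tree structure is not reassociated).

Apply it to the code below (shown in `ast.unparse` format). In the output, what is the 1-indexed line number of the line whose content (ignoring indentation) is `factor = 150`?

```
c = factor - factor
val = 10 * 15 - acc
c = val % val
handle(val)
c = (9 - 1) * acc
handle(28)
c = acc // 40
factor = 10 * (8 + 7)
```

8

Transformed code:
c = factor - factor
val = 150 - acc
c = val % val
handle(val)
c = 8 * acc
handle(28)
c = acc // 40
factor = 150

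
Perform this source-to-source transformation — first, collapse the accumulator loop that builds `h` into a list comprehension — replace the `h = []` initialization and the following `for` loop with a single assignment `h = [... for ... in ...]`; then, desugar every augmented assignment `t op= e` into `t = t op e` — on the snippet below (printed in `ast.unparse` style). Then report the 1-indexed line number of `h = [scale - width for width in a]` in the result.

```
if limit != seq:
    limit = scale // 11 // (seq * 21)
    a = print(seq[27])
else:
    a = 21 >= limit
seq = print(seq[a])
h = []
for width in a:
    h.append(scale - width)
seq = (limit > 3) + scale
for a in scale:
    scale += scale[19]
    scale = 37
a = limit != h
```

7

Transformed code:
if limit != seq:
    limit = scale // 11 // (seq * 21)
    a = print(seq[27])
else:
    a = 21 >= limit
seq = print(seq[a])
h = [scale - width for width in a]
seq = (limit > 3) + scale
for a in scale:
    scale = scale + scale[19]
    scale = 37
a = limit != h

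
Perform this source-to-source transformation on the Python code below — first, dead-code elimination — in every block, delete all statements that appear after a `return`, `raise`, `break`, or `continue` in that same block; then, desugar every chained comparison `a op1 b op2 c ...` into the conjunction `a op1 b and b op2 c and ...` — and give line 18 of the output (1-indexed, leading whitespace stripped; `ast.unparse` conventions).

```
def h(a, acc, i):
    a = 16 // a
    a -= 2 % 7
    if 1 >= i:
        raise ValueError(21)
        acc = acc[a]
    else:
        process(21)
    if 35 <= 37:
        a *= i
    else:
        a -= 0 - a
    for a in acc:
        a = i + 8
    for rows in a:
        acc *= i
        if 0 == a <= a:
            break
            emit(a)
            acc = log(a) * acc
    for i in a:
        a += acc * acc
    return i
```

Transformed code:
def h(a, acc, i):
    a = 16 // a
    a -= 2 % 7
    if 1 >= i:
        raise ValueError(21)
    else:
        process(21)
    if 35 <= 37:
        a *= i
    else:
        a -= 0 - a
    for a in acc:
        a = i + 8
    for rows in a:
        acc *= i
        if 0 == a and a <= a:
            break
    for i in a:
        a += acc * acc
    return i

for i in a:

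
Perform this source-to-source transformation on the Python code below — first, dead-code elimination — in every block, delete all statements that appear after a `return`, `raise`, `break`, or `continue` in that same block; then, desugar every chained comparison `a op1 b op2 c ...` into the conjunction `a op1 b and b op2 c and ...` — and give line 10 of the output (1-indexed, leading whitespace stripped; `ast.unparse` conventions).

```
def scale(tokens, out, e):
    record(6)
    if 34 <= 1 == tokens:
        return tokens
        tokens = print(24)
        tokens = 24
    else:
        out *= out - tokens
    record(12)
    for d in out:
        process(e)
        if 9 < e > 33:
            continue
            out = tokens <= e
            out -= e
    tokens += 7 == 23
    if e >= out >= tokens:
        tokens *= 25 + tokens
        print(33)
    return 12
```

if 9 < e and e > 33:

Transformed code:
def scale(tokens, out, e):
    record(6)
    if 34 <= 1 and 1 == tokens:
        return tokens
    else:
        out *= out - tokens
    record(12)
    for d in out:
        process(e)
        if 9 < e and e > 33:
            continue
    tokens += 7 == 23
    if e >= out and out >= tokens:
        tokens *= 25 + tokens
        print(33)
    return 12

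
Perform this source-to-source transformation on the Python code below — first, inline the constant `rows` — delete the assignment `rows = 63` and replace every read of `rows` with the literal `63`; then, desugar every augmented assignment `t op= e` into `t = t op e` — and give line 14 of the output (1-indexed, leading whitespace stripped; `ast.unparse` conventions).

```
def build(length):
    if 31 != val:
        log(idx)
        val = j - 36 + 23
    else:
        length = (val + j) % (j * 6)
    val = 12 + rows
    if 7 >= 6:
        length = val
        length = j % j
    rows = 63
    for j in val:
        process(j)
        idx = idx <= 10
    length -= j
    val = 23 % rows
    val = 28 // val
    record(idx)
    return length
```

Transformed code:
def build(length):
    if 31 != val:
        log(idx)
        val = j - 36 + 23
    else:
        length = (val + j) % (j * 6)
    val = 12 + 63
    if 7 >= 6:
        length = val
        length = j % j
    for j in val:
        process(j)
        idx = idx <= 10
    length = length - j
    val = 23 % 63
    val = 28 // val
    record(idx)
    return length

length = length - j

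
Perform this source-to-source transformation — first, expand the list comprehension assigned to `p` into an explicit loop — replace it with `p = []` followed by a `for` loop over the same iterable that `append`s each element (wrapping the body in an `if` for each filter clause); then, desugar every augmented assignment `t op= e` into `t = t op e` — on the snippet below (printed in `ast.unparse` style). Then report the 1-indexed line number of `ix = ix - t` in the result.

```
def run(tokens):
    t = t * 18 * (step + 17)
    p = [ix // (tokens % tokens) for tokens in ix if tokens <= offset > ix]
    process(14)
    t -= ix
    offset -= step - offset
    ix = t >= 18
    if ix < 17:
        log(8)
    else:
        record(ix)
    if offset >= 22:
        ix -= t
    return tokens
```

Transformed code:
def run(tokens):
    t = t * 18 * (step + 17)
    p = []
    for tokens in ix:
        if tokens <= offset > ix:
            p.append(ix // (tokens % tokens))
    process(14)
    t = t - ix
    offset = offset - (step - offset)
    ix = t >= 18
    if ix < 17:
        log(8)
    else:
        record(ix)
    if offset >= 22:
        ix = ix - t
    return tokens

16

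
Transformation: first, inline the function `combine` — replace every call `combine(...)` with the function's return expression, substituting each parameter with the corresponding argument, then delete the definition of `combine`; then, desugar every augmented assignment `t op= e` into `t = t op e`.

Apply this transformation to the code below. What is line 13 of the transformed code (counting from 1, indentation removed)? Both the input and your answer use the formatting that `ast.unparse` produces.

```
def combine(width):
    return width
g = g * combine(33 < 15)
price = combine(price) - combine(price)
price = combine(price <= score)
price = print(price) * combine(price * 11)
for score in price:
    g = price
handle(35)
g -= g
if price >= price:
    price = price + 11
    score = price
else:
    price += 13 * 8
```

price = price + 13 * 8

Transformed code:
g = g * (33 < 15)
price = price - price
price = price <= score
price = print(price) * (price * 11)
for score in price:
    g = price
handle(35)
g = g - g
if price >= price:
    price = price + 11
    score = price
else:
    price = price + 13 * 8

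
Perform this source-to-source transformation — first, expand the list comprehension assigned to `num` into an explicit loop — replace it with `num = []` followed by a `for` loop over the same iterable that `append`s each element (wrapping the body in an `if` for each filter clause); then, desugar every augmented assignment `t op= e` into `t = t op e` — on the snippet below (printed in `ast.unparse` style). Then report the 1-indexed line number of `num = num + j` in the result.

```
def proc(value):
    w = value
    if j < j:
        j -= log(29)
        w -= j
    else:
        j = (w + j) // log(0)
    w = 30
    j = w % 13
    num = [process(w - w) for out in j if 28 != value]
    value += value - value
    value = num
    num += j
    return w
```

Transformed code:
def proc(value):
    w = value
    if j < j:
        j = j - log(29)
        w = w - j
    else:
        j = (w + j) // log(0)
    w = 30
    j = w % 13
    num = []
    for out in j:
        if 28 != value:
            num.append(process(w - w))
    value = value + (value - value)
    value = num
    num = num + j
    return w

16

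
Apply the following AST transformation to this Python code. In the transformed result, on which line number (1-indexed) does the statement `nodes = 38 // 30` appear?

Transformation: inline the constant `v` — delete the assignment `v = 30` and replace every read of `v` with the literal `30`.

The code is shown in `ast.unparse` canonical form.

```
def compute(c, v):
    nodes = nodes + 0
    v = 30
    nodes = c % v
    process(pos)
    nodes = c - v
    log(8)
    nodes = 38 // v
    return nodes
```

Transformed code:
def compute(c, v):
    nodes = nodes + 0
    nodes = c % 30
    process(pos)
    nodes = c - 30
    log(8)
    nodes = 38 // 30
    return nodes

7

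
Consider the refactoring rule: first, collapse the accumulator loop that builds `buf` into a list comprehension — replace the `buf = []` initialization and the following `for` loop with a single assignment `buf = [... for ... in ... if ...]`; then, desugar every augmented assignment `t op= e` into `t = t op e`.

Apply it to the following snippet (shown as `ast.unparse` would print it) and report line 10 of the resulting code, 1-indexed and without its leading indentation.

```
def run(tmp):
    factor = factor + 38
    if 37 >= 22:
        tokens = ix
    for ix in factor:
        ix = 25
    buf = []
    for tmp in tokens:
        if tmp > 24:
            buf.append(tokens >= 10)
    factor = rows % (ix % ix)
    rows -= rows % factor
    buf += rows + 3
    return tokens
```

buf = buf + (rows + 3)

Transformed code:
def run(tmp):
    factor = factor + 38
    if 37 >= 22:
        tokens = ix
    for ix in factor:
        ix = 25
    buf = [tokens >= 10 for tmp in tokens if tmp > 24]
    factor = rows % (ix % ix)
    rows = rows - rows % factor
    buf = buf + (rows + 3)
    return tokens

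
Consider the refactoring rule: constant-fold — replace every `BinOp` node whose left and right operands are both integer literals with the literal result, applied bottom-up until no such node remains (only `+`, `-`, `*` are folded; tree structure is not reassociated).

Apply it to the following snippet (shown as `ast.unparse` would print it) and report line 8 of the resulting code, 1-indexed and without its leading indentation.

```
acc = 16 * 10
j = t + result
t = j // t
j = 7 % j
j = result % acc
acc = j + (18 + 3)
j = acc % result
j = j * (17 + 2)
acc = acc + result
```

j = j * 19

Transformed code:
acc = 160
j = t + result
t = j // t
j = 7 % j
j = result % acc
acc = j + 21
j = acc % result
j = j * 19
acc = acc + result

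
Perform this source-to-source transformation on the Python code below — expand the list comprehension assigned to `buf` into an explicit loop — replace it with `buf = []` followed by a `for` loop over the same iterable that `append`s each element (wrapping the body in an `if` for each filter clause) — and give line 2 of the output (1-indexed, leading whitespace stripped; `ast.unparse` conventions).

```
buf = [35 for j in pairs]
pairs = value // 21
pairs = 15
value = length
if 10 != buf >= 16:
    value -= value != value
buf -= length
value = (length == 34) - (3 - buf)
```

Transformed code:
buf = []
for j in pairs:
    buf.append(35)
pairs = value // 21
pairs = 15
value = length
if 10 != buf >= 16:
    value -= value != value
buf -= length
value = (length == 34) - (3 - buf)

for j in pairs:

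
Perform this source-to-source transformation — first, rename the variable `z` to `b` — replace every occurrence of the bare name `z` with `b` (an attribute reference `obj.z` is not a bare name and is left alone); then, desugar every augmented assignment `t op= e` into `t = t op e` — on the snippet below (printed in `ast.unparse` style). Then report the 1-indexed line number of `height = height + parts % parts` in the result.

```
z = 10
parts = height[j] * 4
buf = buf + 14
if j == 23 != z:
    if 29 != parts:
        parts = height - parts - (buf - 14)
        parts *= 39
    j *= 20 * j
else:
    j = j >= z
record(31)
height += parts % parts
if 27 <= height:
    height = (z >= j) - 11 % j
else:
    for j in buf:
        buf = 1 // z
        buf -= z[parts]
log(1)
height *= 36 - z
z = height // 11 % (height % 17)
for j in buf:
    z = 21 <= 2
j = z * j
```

Transformed code:
b = 10
parts = height[j] * 4
buf = buf + 14
if j == 23 != b:
    if 29 != parts:
        parts = height - parts - (buf - 14)
        parts = parts * 39
    j = j * (20 * j)
else:
    j = j >= b
record(31)
height = height + parts % parts
if 27 <= height:
    height = (b >= j) - 11 % j
else:
    for j in buf:
        buf = 1 // b
        buf = buf - b[parts]
log(1)
height = height * (36 - b)
b = height // 11 % (height % 17)
for j in buf:
    b = 21 <= 2
j = b * j

12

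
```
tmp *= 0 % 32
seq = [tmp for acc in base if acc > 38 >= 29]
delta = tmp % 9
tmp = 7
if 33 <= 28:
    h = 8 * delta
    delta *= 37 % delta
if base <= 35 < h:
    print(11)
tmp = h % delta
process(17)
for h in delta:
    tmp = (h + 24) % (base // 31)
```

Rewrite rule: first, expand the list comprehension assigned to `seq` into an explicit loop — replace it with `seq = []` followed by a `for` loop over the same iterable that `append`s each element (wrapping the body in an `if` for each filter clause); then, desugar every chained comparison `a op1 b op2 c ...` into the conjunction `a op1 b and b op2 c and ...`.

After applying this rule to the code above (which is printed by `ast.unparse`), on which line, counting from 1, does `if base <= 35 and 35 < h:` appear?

11

Transformed code:
tmp *= 0 % 32
seq = []
for acc in base:
    if acc > 38 and 38 >= 29:
        seq.append(tmp)
delta = tmp % 9
tmp = 7
if 33 <= 28:
    h = 8 * delta
    delta *= 37 % delta
if base <= 35 and 35 < h:
    print(11)
tmp = h % delta
process(17)
for h in delta:
    tmp = (h + 24) % (base // 31)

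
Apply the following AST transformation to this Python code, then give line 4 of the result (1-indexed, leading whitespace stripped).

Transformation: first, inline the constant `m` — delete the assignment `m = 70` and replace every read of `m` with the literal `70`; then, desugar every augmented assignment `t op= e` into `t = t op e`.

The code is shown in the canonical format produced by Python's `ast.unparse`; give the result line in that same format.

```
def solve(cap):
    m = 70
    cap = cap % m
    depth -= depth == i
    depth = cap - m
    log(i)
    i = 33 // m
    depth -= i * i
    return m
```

Transformed code:
def solve(cap):
    cap = cap % 70
    depth = depth - (depth == i)
    depth = cap - 70
    log(i)
    i = 33 // 70
    depth = depth - i * i
    return 70

depth = cap - 70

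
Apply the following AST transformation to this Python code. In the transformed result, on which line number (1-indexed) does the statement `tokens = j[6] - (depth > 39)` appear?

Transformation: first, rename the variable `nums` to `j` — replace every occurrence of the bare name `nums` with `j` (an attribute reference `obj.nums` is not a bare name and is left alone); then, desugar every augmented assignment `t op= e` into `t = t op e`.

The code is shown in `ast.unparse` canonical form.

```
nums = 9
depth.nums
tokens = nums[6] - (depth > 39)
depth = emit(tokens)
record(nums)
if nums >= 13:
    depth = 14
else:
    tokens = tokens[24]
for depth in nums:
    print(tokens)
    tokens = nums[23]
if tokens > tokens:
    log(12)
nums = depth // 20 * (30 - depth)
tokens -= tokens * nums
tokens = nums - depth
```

3

Transformed code:
j = 9
depth.nums
tokens = j[6] - (depth > 39)
depth = emit(tokens)
record(j)
if j >= 13:
    depth = 14
else:
    tokens = tokens[24]
for depth in j:
    print(tokens)
    tokens = j[23]
if tokens > tokens:
    log(12)
j = depth // 20 * (30 - depth)
tokens = tokens - tokens * j
tokens = j - depth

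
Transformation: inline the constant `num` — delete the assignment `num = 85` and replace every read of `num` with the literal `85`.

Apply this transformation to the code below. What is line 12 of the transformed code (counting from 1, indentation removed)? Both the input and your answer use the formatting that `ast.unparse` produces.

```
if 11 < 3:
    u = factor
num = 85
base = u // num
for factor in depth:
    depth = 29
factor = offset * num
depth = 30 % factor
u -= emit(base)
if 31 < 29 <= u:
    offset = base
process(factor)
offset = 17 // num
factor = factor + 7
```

Transformed code:
if 11 < 3:
    u = factor
base = u // 85
for factor in depth:
    depth = 29
factor = offset * 85
depth = 30 % factor
u -= emit(base)
if 31 < 29 <= u:
    offset = base
process(factor)
offset = 17 // 85
factor = factor + 7

offset = 17 // 85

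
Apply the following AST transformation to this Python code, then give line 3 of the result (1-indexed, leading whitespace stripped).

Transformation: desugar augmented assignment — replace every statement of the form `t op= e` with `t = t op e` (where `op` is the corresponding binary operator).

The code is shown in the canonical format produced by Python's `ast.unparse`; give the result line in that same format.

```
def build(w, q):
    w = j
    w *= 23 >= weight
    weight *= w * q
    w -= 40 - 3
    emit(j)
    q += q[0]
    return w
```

w = w * (23 >= weight)

Transformed code:
def build(w, q):
    w = j
    w = w * (23 >= weight)
    weight = weight * (w * q)
    w = w - (40 - 3)
    emit(j)
    q = q + q[0]
    return w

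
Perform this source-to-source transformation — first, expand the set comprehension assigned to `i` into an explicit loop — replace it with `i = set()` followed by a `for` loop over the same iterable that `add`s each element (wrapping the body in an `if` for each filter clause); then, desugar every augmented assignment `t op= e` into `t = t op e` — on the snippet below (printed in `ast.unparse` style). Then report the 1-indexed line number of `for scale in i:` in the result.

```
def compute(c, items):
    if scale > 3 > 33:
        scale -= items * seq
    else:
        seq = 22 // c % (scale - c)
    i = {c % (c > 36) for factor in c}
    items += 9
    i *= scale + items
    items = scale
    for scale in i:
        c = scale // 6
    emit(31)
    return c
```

Transformed code:
def compute(c, items):
    if scale > 3 > 33:
        scale = scale - items * seq
    else:
        seq = 22 // c % (scale - c)
    i = set()
    for factor in c:
        i.add(c % (c > 36))
    items = items + 9
    i = i * (scale + items)
    items = scale
    for scale in i:
        c = scale // 6
    emit(31)
    return c

12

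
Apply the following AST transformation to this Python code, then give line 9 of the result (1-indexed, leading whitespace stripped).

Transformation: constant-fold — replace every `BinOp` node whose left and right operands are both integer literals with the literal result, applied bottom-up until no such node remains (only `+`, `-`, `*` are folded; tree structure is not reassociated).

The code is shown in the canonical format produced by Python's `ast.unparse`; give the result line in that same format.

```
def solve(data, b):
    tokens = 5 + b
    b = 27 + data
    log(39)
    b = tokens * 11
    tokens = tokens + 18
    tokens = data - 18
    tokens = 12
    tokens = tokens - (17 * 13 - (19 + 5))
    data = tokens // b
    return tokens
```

Transformed code:
def solve(data, b):
    tokens = 5 + b
    b = 27 + data
    log(39)
    b = tokens * 11
    tokens = tokens + 18
    tokens = data - 18
    tokens = 12
    tokens = tokens - 197
    data = tokens // b
    return tokens

tokens = tokens - 197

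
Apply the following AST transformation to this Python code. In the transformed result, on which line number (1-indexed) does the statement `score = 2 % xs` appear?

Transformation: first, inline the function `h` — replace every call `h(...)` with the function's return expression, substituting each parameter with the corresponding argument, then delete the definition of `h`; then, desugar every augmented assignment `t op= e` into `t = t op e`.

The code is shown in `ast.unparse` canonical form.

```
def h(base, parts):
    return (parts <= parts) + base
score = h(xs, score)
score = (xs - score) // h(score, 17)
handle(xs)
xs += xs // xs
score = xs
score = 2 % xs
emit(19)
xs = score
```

Transformed code:
score = (score <= score) + xs
score = (xs - score) // ((17 <= 17) + score)
handle(xs)
xs = xs + xs // xs
score = xs
score = 2 % xs
emit(19)
xs = score

6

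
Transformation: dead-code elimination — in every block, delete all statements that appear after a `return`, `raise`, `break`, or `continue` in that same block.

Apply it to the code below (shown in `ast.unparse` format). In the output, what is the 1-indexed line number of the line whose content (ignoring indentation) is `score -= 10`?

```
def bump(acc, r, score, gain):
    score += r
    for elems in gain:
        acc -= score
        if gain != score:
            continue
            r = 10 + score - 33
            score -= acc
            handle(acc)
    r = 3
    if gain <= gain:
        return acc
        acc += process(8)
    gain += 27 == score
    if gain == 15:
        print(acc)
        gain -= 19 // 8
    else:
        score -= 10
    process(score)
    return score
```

Transformed code:
def bump(acc, r, score, gain):
    score += r
    for elems in gain:
        acc -= score
        if gain != score:
            continue
    r = 3
    if gain <= gain:
        return acc
    gain += 27 == score
    if gain == 15:
        print(acc)
        gain -= 19 // 8
    else:
        score -= 10
    process(score)
    return score

15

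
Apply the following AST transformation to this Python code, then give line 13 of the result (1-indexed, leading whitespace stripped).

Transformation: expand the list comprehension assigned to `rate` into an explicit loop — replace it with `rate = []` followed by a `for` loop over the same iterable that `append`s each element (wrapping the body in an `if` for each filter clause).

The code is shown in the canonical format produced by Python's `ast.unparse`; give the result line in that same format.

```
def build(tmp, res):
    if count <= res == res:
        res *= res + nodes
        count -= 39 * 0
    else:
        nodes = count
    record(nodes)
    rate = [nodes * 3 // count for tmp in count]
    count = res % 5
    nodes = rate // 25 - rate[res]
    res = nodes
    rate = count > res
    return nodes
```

Transformed code:
def build(tmp, res):
    if count <= res == res:
        res *= res + nodes
        count -= 39 * 0
    else:
        nodes = count
    record(nodes)
    rate = []
    for tmp in count:
        rate.append(nodes * 3 // count)
    count = res % 5
    nodes = rate // 25 - rate[res]
    res = nodes
    rate = count > res
    return nodes

res = nodes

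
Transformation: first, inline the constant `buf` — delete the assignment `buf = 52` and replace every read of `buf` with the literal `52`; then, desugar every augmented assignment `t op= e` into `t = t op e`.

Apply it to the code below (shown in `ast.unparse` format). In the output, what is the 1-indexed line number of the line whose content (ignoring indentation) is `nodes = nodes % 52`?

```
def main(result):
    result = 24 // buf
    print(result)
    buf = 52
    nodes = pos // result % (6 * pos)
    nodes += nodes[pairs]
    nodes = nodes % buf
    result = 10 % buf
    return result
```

6

Transformed code:
def main(result):
    result = 24 // 52
    print(result)
    nodes = pos // result % (6 * pos)
    nodes = nodes + nodes[pairs]
    nodes = nodes % 52
    result = 10 % 52
    return result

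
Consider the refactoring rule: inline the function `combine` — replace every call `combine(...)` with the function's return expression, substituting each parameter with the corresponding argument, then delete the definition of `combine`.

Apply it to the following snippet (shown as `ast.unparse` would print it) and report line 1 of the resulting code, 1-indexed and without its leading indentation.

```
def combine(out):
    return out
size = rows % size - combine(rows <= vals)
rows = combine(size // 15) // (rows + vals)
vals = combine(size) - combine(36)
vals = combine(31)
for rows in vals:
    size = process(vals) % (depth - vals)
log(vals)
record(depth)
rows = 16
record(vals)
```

size = rows % size - (rows <= vals)

Transformed code:
size = rows % size - (rows <= vals)
rows = size // 15 // (rows + vals)
vals = size - 36
vals = 31
for rows in vals:
    size = process(vals) % (depth - vals)
log(vals)
record(depth)
rows = 16
record(vals)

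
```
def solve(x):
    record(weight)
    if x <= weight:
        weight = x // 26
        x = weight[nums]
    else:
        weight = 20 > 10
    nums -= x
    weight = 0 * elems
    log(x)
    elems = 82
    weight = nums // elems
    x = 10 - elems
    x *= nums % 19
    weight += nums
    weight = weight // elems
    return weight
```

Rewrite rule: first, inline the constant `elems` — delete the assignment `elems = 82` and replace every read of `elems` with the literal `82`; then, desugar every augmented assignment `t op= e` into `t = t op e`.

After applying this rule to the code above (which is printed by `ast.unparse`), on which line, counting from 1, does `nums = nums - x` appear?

8

Transformed code:
def solve(x):
    record(weight)
    if x <= weight:
        weight = x // 26
        x = weight[nums]
    else:
        weight = 20 > 10
    nums = nums - x
    weight = 0 * 82
    log(x)
    weight = nums // 82
    x = 10 - 82
    x = x * (nums % 19)
    weight = weight + nums
    weight = weight // 82
    return weight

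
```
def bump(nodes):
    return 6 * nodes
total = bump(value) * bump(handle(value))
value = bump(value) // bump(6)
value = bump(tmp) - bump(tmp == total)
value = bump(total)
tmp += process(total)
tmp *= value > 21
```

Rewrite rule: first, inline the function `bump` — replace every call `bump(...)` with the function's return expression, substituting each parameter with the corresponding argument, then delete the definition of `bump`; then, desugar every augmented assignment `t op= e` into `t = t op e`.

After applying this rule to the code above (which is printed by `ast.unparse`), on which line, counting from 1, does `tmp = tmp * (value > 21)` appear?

6

Transformed code:
total = 6 * value * (6 * handle(value))
value = 6 * value // (6 * 6)
value = 6 * tmp - 6 * (tmp == total)
value = 6 * total
tmp = tmp + process(total)
tmp = tmp * (value > 21)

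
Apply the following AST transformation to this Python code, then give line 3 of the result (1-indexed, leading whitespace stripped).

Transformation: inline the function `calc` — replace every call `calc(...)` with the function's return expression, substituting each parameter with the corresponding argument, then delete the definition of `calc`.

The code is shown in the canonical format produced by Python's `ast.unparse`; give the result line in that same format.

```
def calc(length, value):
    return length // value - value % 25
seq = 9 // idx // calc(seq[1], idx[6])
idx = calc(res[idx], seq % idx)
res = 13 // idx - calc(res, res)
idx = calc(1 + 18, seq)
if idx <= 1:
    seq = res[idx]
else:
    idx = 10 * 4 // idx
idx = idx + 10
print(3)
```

Transformed code:
seq = 9 // idx // (seq[1] // idx[6] - idx[6] % 25)
idx = res[idx] // (seq % idx) - seq % idx % 25
res = 13 // idx - (res // res - res % 25)
idx = (1 + 18) // seq - seq % 25
if idx <= 1:
    seq = res[idx]
else:
    idx = 10 * 4 // idx
idx = idx + 10
print(3)

res = 13 // idx - (res // res - res % 25)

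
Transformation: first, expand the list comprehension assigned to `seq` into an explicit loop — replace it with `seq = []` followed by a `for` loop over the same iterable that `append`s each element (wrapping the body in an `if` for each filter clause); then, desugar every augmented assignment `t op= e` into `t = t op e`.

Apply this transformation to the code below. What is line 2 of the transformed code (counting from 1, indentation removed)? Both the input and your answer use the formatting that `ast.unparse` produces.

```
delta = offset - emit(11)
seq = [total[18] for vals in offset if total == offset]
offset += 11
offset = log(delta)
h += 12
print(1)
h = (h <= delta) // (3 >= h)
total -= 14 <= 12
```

seq = []

Transformed code:
delta = offset - emit(11)
seq = []
for vals in offset:
    if total == offset:
        seq.append(total[18])
offset = offset + 11
offset = log(delta)
h = h + 12
print(1)
h = (h <= delta) // (3 >= h)
total = total - (14 <= 12)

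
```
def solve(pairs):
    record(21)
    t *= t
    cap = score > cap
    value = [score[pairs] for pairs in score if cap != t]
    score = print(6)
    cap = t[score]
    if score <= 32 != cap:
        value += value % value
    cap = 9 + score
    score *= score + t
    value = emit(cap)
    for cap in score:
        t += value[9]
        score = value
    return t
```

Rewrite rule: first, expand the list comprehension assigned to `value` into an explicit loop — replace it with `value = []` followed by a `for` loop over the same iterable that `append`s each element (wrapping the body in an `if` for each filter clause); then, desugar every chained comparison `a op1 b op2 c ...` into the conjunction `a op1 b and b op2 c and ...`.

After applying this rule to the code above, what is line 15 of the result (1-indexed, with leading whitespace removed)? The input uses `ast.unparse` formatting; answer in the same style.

value = emit(cap)

Transformed code:
def solve(pairs):
    record(21)
    t *= t
    cap = score > cap
    value = []
    for pairs in score:
        if cap != t:
            value.append(score[pairs])
    score = print(6)
    cap = t[score]
    if score <= 32 and 32 != cap:
        value += value % value
    cap = 9 + score
    score *= score + t
    value = emit(cap)
    for cap in score:
        t += value[9]
        score = value
    return t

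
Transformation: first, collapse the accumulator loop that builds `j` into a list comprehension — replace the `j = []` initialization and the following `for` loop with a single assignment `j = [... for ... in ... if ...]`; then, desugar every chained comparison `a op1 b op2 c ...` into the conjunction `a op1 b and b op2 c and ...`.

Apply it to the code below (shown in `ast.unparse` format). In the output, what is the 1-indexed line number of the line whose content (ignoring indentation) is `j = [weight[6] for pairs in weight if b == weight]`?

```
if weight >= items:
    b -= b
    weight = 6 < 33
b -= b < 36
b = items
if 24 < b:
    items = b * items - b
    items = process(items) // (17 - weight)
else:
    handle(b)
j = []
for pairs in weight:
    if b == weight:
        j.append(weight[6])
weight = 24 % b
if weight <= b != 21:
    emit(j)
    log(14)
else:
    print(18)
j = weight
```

Transformed code:
if weight >= items:
    b -= b
    weight = 6 < 33
b -= b < 36
b = items
if 24 < b:
    items = b * items - b
    items = process(items) // (17 - weight)
else:
    handle(b)
j = [weight[6] for pairs in weight if b == weight]
weight = 24 % b
if weight <= b and b != 21:
    emit(j)
    log(14)
else:
    print(18)
j = weight

11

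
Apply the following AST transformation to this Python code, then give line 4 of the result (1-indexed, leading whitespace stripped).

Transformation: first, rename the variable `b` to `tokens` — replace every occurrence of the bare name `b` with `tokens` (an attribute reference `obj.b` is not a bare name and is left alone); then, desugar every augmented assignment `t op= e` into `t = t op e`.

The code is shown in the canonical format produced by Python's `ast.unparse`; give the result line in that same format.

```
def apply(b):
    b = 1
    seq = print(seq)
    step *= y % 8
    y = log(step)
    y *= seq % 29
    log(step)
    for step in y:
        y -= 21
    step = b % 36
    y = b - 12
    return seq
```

step = step * (y % 8)

Transformed code:
def apply(tokens):
    tokens = 1
    seq = print(seq)
    step = step * (y % 8)
    y = log(step)
    y = y * (seq % 29)
    log(step)
    for step in y:
        y = y - 21
    step = tokens % 36
    y = tokens - 12
    return seq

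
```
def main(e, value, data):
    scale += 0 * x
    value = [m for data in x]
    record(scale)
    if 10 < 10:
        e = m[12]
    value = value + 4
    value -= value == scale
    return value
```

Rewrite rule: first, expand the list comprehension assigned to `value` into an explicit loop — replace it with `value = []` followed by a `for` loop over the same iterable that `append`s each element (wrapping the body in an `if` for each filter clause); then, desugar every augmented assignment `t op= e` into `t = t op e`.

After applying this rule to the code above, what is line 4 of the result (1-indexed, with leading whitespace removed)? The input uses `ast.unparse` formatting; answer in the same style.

for data in x:

Transformed code:
def main(e, value, data):
    scale = scale + 0 * x
    value = []
    for data in x:
        value.append(m)
    record(scale)
    if 10 < 10:
        e = m[12]
    value = value + 4
    value = value - (value == scale)
    return value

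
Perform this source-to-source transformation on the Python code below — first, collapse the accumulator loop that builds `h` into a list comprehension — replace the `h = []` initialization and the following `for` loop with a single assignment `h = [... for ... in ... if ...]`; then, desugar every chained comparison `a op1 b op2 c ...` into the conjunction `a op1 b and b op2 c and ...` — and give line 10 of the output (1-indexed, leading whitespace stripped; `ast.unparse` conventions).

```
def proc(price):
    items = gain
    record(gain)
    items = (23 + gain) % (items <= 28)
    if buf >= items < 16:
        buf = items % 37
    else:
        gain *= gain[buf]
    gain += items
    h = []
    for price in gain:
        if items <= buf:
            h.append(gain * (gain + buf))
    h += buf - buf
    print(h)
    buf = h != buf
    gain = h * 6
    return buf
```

Transformed code:
def proc(price):
    items = gain
    record(gain)
    items = (23 + gain) % (items <= 28)
    if buf >= items and items < 16:
        buf = items % 37
    else:
        gain *= gain[buf]
    gain += items
    h = [gain * (gain + buf) for price in gain if items <= buf]
    h += buf - buf
    print(h)
    buf = h != buf
    gain = h * 6
    return buf

h = [gain * (gain + buf) for price in gain if items <= buf]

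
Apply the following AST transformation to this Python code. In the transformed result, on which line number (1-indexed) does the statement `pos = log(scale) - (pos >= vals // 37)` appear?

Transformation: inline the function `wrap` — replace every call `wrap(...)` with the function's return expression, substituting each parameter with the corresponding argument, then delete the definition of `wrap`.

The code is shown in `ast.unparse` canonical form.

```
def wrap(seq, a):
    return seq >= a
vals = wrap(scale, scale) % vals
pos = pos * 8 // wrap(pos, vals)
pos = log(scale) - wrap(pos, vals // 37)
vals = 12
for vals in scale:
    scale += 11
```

3

Transformed code:
vals = (scale >= scale) % vals
pos = pos * 8 // (pos >= vals)
pos = log(scale) - (pos >= vals // 37)
vals = 12
for vals in scale:
    scale += 11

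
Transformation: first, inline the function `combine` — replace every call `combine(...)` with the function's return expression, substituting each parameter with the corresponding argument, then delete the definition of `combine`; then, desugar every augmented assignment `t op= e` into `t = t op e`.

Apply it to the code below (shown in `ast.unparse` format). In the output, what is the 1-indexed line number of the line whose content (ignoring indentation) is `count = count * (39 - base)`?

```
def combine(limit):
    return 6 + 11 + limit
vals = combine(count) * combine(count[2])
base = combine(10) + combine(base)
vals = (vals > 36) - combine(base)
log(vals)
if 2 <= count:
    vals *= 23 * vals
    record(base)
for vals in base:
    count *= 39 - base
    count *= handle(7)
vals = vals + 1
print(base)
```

Transformed code:
vals = (6 + 11 + count) * (6 + 11 + count[2])
base = 6 + 11 + 10 + (6 + 11 + base)
vals = (vals > 36) - (6 + 11 + base)
log(vals)
if 2 <= count:
    vals = vals * (23 * vals)
    record(base)
for vals in base:
    count = count * (39 - base)
    count = count * handle(7)
vals = vals + 1
print(base)

9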